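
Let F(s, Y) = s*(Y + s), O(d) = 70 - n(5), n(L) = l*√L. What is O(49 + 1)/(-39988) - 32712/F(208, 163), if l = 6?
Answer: -1578713/3708887 + 3*√5/19994 ≈ -0.42532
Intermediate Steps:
n(L) = 6*√L
O(d) = 70 - 6*√5
O(49 + 1)/(-39988) - 32712/F(208, 163) = (70 - 6*√5)/(-39988) - 32712*1/(208*(163 + 208)) = (70 - 6*√5)*(-1/39988) - 32712/(208*371) = (-35/19994 + 3*√5/19994) - 32712/77168 = (-35/19994 + 3*√5/19994) - 32712*1/77168 = (-35/19994 + 3*√5/19994) - 4089/9646 = -1578713/3708887 + 3*√5/19994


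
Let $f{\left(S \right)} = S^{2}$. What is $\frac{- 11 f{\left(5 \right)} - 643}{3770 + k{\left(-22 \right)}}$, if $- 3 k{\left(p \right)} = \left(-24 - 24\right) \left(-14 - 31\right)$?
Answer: $- \frac{459}{1525} \approx -0.30098$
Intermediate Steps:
$k{\left(p \right)} = -720$ ($k{\left(p \right)} = - \frac{\left(-24 - 24\right) \left(-14 - 31\right)}{3} = - \frac{\left(-48\right) \left(-45\right)}{3} = \left(- \frac{1}{3}\right) 2160 = -720$)
$\frac{- 11 f{\left(5 \right)} - 643}{3770 + k{\left(-22 \right)}} = \frac{- 11 \cdot 5^{2} - 643}{3770 - 720} = \frac{\left(-11\right) 25 - 643}{3050} = \left(-275 - 643\right) \frac{1}{3050} = \left(-918\right) \frac{1}{3050} = - \frac{459}{1525}$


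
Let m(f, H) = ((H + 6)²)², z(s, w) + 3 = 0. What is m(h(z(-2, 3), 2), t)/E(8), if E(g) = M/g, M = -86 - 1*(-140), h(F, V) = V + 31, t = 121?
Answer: 1040578564/27 ≈ 3.8540e+7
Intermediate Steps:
z(s, w) = -3 (z(s, w) = -3 + 0 = -3)
h(F, V) = 31 + V
M = 54 (M = -86 + 140 = 54)
m(f, H) = (6 + H)⁴ (m(f, H) = ((6 + H)²)² = (6 + H)⁴)
E(g) = 54/g
m(h(z(-2, 3), 2), t)/E(8) = (6 + 121)⁴/((54/8)) = 127⁴/((54*(⅛))) = 260144641/(27/4) = 260144641*(4/27) = 1040578564/27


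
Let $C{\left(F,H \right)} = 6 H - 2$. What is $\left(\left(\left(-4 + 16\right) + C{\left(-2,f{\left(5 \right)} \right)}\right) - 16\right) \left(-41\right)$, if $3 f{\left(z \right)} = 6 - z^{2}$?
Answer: $1804$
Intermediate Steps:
$f{\left(z \right)} = 2 - \frac{z^{2}}{3}$ ($f{\left(z \right)} = \frac{6 - z^{2}}{3} = 2 - \frac{z^{2}}{3}$)
$C{\left(F,H \right)} = -2 + 6 H$
$\left(\left(\left(-4 + 16\right) + C{\left(-2,f{\left(5 \right)} \right)}\right) - 16\right) \left(-41\right) = \left(\left(\left(-4 + 16\right) + \left(-2 + 6 \left(2 - \frac{5^{2}}{3}\right)\right)\right) - 16\right) \left(-41\right) = \left(\left(12 + \left(-2 + 6 \left(2 - \frac{25}{3}\right)\right)\right) - 16\right) \left(-41\right) = \left(\left(12 + \left(-2 + 6 \left(- \frac{19}{3}\right)\right)\right) - 16\right) \left(-41\right) = \left(\left(12 - 40\right) - 16\right) \left(-41\right) = \left(-28 - 16\right) \left(-41\right) = \left(-44\right) \left(-41\right) = 1804$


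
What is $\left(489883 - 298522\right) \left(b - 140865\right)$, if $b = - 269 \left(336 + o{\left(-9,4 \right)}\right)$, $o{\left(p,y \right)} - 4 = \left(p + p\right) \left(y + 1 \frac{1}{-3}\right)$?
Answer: $-41060521131$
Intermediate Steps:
$o{\left(p,y \right)} = 4 + 2 p \left(- \frac{1}{3} + y\right)$ ($o{\left(p,y \right)} = 4 + \left(p + p\right) \left(y + 1 \frac{1}{-3}\right) = 4 + 2 p \left(y + 1 \left(- \frac{1}{3}\right)\right) = 4 + 2 p \left(y - \frac{1}{3}\right) = 4 + 2 p \left(- \frac{1}{3} + y\right)$)
$b = -73706$ ($b = - 269 \left(336 + \left(4 - -6 + 2 \left(-9\right) 4\right)\right) = - 269 \left(336 + \left(4 + 6 - 72\right)\right) = - 269 \left(336 - 62\right) = \left(-269\right) 274 = -73706$)
$\left(489883 - 298522\right) \left(b - 140865\right) = \left(489883 - 298522\right) \left(-73706 - 140865\right) = 191361 \left(-214571\right) = -41060521131$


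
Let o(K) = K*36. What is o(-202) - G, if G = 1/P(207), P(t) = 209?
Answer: -1519849/209 ≈ -7272.0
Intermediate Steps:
o(K) = 36*K
G = 1/209 ≈ 0.0047847
o(-202) - G = 36*(-202) - 1*1/209 = -7272 - 1/209 = -1519849/209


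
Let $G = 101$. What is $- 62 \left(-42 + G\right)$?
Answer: $-3658$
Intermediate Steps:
$- 62 \left(-42 + G\right) = - 62 \left(-42 + 101\right) = \left(-62\right) 59 = -3658$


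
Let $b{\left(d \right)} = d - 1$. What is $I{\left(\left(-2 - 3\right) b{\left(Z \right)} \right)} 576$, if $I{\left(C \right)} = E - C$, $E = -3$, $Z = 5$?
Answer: $9792$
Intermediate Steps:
$b{\left(d \right)} = -1 + d$
$I{\left(C \right)} = -3 - C$
$I{\left(\left(-2 - 3\right) b{\left(Z \right)} \right)} 576 = \left(-3 - \left(-2 - 3\right) \left(-1 + 5\right)\right) 576 = \left(-3 - \left(-5\right) 4\right) 576 = \left(-3 - -20\right) 576 = \left(-3 + 20\right) 576 = 17 \cdot 576 = 9792$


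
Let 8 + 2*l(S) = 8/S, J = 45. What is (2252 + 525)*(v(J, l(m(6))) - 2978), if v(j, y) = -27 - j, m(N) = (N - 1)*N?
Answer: -8469850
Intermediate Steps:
m(N) = N*(-1 + N) (m(N) = (-1 + N)*N = N*(-1 + N))
l(S) = -4 + 4/S (l(S) = -4 + (8/S)/2 = -4 + 4/S)
(2252 + 525)*(v(J, l(m(6))) - 2978) = (2252 + 525)*((-27 - 1*45) - 2978) = 2777*((-27 - 45) - 2978) = 2777*(-72 - 2978) = 2777*(-3050) = -8469850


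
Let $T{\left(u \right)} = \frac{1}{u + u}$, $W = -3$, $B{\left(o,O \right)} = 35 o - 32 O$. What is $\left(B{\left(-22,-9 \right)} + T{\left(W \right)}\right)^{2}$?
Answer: $\frac{8369449}{36} \approx 2.3248 \cdot 10^{5}$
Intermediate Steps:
$B{\left(o,O \right)} = - 32 O + 35 o$
$T{\left(u \right)} = \frac{1}{2 u}$
$\left(B{\left(-22,-9 \right)} + T{\left(W \right)}\right)^{2} = \left(\left(\left(-32\right) \left(-9\right) + 35 \left(-22\right)\right) + \frac{1}{2 \left(-3\right)}\right)^{2} = \left(\left(288 - 770\right) + \frac{1}{2} \left(- \frac{1}{3}\right)\right)^{2} = \left(-482 - \frac{1}{6}\right)^{2} = \left(- \frac{2893}{6}\right)^{2} = \frac{8369449}{36}$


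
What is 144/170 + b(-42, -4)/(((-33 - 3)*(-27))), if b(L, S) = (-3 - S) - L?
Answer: 73639/82620 ≈ 0.89130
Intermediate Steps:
b(L, S) = -3 - L - S
144/170 + b(-42, -4)/(((-33 - 3)*(-27))) = 144/170 + (-3 - 1*(-42) - 1*(-4))/(((-33 - 3)*(-27))) = 144*(1/170) + (-3 + 42 + 4)/((-36*(-27))) = 72/85 + 43/972 = 73639/82620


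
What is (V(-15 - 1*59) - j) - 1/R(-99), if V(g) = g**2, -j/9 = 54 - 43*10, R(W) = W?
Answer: 207109/99 ≈ 2092.0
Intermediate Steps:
j = 3384 (j = -9*(54 - 43*10) = -9*(54 - 430) = -9*(-376) = 3384)
(V(-15 - 1*59) - j) - 1/R(-99) = ((-15 - 1*59)**2 - 1*3384) - 1/(-99) = ((-15 - 59)**2 - 3384) - 1*(-1/99) = ((-74)**2 - 3384) + 1/99 = (5476 - 3384) + 1/99 = 2092 + 1/99 = 207109/99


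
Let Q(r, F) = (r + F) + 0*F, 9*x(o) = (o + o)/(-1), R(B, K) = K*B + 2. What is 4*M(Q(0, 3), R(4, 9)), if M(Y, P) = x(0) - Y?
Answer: -12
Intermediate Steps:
R(B, K) = 2 + B*K (R(B, K) = B*K + 2 = 2 + B*K)
x(o) = -2*o/9 (x(o) = ((o + o)/(-1))/9 = ((2*o)*(-1))/9 = (-2*o)/9 = -2*o/9)
Q(r, F) = F + r (Q(r, F) = (F + r) + 0 = F + r)
M(Y, P) = -Y (M(Y, P) = -2/9*0 - Y = 0 - Y = -Y)
4*M(Q(0, 3), R(4, 9)) = 4*(-(3 + 0)) = 4*(-1*3) = 4*(-3) = -12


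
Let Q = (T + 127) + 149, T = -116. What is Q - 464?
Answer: -304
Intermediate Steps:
Q = 160 (Q = (-116 + 127) + 149 = 11 + 149 = 160)
Q - 464 = 160 - 464 = -304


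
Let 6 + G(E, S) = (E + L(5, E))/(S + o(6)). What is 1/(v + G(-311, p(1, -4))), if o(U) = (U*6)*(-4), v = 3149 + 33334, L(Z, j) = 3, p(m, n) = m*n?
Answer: 37/1349726 ≈ 2.7413e-5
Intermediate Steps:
v = 36483
o(U) = -24*U (o(U) = (6*U)*(-4) = -24*U)
G(E, S) = -6 + (3 + E)/(-144 + S) (G(E, S) = -6 + (E + 3)/(S - 24*6) = -6 + (3 + E)/(S - 144) = -6 + (3 + E)/(-144 + S))
1/(v + G(-311, p(1, -4))) = 1/(36483 + (867 - 311 - 6*(-4))/(-144 + 1*(-4))) = 1/(36483 + (867 - 311 - 6*(-4))/(-144 - 4)) = 1/(36483 + (867 - 311 + 24)/(-148)) = 1/(36483 - 1/148*580) = 1/(36483 - 145/37) = 1/(1349726/37) = 37/1349726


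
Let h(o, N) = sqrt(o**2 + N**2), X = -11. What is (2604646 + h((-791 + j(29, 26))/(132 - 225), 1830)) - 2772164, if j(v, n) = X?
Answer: -167518 + 2*sqrt(7241319826)/93 ≈ -1.6569e+5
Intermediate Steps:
j(v, n) = -11
h(o, N) = sqrt(N**2 + o**2)
(2604646 + h((-791 + j(29, 26))/(132 - 225), 1830)) - 2772164 = (2604646 + sqrt(1830**2 + ((-791 - 11)/(132 - 225))**2)) - 2772164 = (2604646 + sqrt(3348900 + (-802/(-93))**2)) - 2772164 = (2604646 + sqrt(3348900 + (-802*(-1/93))**2)) - 2772164 = (2604646 + sqrt(3348900 + (802/93)**2)) - 2772164 = (2604646 + sqrt(3348900 + 643204/8649)) - 2772164 = (2604646 + sqrt(28965279304/8649)) - 2772164 = (2604646 + 2*sqrt(7241319826)/93) - 2772164 = -167518 + 2*sqrt(7241319826)/93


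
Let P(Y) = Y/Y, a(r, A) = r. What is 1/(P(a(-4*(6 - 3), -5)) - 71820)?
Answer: -1/71819 ≈ -1.3924e-5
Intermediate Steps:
P(Y) = 1
1/(P(a(-4*(6 - 3), -5)) - 71820) = 1/(1 - 71820) = 1/(-71819) = -1/71819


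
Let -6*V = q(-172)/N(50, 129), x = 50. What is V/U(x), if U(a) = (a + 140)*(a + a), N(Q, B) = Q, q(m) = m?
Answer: 43/1425000 ≈ 3.0175e-5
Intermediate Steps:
U(a) = 2*a*(140 + a) (U(a) = (140 + a)*(2*a) = 2*a*(140 + a))
V = 43/75 (V = -(-86)/(3*50) = -1/6*(-86/25) = 43/75 ≈ 0.57333)
V/U(x) = 43/(75*((2*50*(140 + 50)))) = 43/(75*((2*50*190))) = (43/75)/19000 = (43/75)*(1/19000) = 43/1425000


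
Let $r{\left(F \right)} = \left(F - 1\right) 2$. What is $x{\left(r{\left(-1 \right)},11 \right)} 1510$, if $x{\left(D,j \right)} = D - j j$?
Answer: $-188750$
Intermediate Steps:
$r{\left(F \right)} = -2 + 2 F$ ($r{\left(F \right)} = \left(-1 + F\right) 2 = -2 + 2 F$)
$x{\left(D,j \right)} = D - j^{2}$
$x{\left(r{\left(-1 \right)},11 \right)} 1510 = \left(\left(-2 + 2 \left(-1\right)\right) - 11^{2}\right) 1510 = \left(\left(-2 - 2\right) - 121\right) 1510 = \left(-4 - 121\right) 1510 = \left(-125\right) 1510 = -188750$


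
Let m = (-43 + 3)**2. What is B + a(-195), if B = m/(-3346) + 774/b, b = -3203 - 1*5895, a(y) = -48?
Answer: -369589547/7610477 ≈ -48.563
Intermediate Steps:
m = 1600 (m = (-40)**2 = 1600)
b = -9098 (b = -3203 - 5895 = -9098)
B = -4286651/7610477 (B = 1600/(-3346) + 774/(-9098) = 1600*(-1/3346) + 774*(-1/9098) = -800/1673 - 387/4549 = -4286651/7610477 ≈ -0.56326)
B + a(-195) = -4286651/7610477 - 48 = -369589547/7610477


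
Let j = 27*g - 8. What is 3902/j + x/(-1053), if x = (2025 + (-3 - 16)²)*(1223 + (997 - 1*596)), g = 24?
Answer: -1237902077/336960 ≈ -3673.7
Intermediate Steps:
x = 3874864 (x = (2025 + (-19)²)*(1223 + (997 - 596)) = (2025 + 361)*(1223 + 401) = 2386*1624 = 3874864)
j = 640 (j = 27*24 - 8 = 648 - 8 = 640)
3902/j + x/(-1053) = 3902/640 + 3874864/(-1053) = 3902*(1/640) + 3874864*(-1/1053) = 1951/320 - 3874864/1053 = -1237902077/336960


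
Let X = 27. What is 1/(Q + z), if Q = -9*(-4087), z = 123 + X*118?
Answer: 1/40092 ≈ 2.4943e-5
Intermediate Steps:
z = 3309 (z = 123 + 27*118 = 123 + 3186 = 3309)
Q = 36783
1/(Q + z) = 1/(36783 + 3309) = 1/40092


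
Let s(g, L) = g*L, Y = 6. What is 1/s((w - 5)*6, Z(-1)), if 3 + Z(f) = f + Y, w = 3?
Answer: -1/24 ≈ -0.041667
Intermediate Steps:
Z(f) = 3 + f (Z(f) = -3 + (f + 6) = -3 + (6 + f) = 3 + f)
s(g, L) = L*g
1/s((w - 5)*6, Z(-1)) = 1/((3 - 1)*((3 - 5)*6)) = 1/(2*(-2*6)) = 1/(2*(-12)) = 1/(-24) = -1/24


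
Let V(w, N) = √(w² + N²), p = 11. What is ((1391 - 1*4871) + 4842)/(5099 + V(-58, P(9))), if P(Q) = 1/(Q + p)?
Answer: 2777935200/10398574799 - 27240*√1345601/10398574799 ≈ 0.26411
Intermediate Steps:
P(Q) = 1/(11 + Q) (P(Q) = 1/(Q + 11) = 1/(11 + Q))
V(w, N) = √(N² + w²)
((1391 - 1*4871) + 4842)/(5099 + V(-58, P(9))) = ((1391 - 1*4871) + 4842)/(5099 + √((1/(11 + 9))² + (-58)²)) = ((1391 - 4871) + 4842)/(5099 + √((1/20)² + 3364)) = (-3480 + 4842)/(5099 + √((1/20)² + 3364)) = 1362/(5099 + √(1/400 + 3364)) = 1362/(5099 + √(1345601/400)) = 1362/(5099 + √1345601/20)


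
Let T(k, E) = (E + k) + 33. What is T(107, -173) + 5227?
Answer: 5194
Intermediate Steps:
T(k, E) = 33 + E + k
T(107, -173) + 5227 = (33 - 173 + 107) + 5227 = -33 + 5227 = 5194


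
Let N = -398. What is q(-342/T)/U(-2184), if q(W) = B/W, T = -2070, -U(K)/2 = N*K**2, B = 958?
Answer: 55085/36069651072 ≈ 1.5272e-6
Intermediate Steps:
U(K) = 796*K**2 (U(K) = -(-796)*K**2 = 796*K**2)
q(W) = 958/W
q(-342/T)/U(-2184) = (958/((-342/(-2070))))/((796*(-2184)**2)) = (958/((-342*(-1/2070))))/((796*4769856)) = (958/(19/115))/3796805376 = (958*(115/19))*(1/3796805376) = (110170/19)*(1/3796805376) = 55085/36069651072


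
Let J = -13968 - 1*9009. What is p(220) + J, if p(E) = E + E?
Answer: -22537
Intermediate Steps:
p(E) = 2*E
J = -22977 (J = -13968 - 9009 = -22977)
p(220) + J = 2*220 - 22977 = 440 - 22977 = -22537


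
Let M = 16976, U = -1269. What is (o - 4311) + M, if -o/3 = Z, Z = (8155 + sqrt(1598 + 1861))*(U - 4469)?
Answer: 140392835 + 17214*sqrt(3459) ≈ 1.4141e+8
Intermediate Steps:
Z = -46793390 - 5738*sqrt(3459) (Z = (8155 + sqrt(1598 + 1861))*(-1269 - 4469) = (8155 + sqrt(3459))*(-5738) = -46793390 - 5738*sqrt(3459) ≈ -4.7131e+7)
o = 140380170 + 17214*sqrt(3459) (o = -3*(-46793390 - 5738*sqrt(3459)) = 140380170 + 17214*sqrt(3459) ≈ 1.4139e+8)
(o - 4311) + M = ((140380170 + 17214*sqrt(3459)) - 4311) + 16976 = (140375859 + 17214*sqrt(3459)) + 16976 = 140392835 + 17214*sqrt(3459)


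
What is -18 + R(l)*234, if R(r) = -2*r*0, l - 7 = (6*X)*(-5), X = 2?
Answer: -18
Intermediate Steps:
l = -53 (l = 7 + (6*2)*(-5) = 7 + 12*(-5) = 7 - 60 = -53)
R(r) = 0
-18 + R(l)*234 = -18 + 0*234 = -18 + 0 = -18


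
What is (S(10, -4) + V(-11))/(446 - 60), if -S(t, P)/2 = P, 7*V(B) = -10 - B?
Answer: 57/2702 ≈ 0.021095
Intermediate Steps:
V(B) = -10/7 - B/7 (V(B) = (-10 - B)/7 = -10/7 - B/7)
S(t, P) = -2*P
(S(10, -4) + V(-11))/(446 - 60) = (-2*(-4) + (-10/7 - 1/7*(-11)))/(446 - 60) = (8 + (-10/7 + 11/7))/386 = (8 + 1/7)*(1/386) = (57/7)*(1/386) = 57/2702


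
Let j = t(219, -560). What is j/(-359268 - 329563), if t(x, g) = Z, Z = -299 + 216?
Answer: 83/688831 ≈ 0.00012049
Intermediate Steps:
Z = -83
t(x, g) = -83
j = -83
j/(-359268 - 329563) = -83/(-359268 - 329563) = -83/(-688831) = -83*(-1/688831) = 83/688831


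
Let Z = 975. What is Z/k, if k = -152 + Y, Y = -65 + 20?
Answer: -975/197 ≈ -4.9492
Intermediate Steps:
Y = -45
k = -197 (k = -152 - 45 = -197)
Z/k = 975/(-197) = 975*(-1/197) = -975/197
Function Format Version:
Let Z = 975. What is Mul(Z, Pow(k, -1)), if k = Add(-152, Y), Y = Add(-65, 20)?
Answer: Rational(-975, 197) ≈ -4.9492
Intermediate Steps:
Y = -45
k = -197 (k = Add(-152, -45) = -197)
Mul(Z, Pow(k, -1)) = Mul(975, Pow(-197, -1)) = Mul(975, Rational(-1, 197)) = Rational(-975, 197)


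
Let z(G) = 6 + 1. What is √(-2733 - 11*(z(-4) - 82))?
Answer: 6*I*√53 ≈ 43.681*I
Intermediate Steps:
z(G) = 7
√(-2733 - 11*(z(-4) - 82)) = √(-2733 - 11*(7 - 82)) = √(-2733 - 11*(-75)) = √(-2733 + 825) = √(-1908) = 6*I*√53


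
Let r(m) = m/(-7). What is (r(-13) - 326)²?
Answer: 5148361/49 ≈ 1.0507e+5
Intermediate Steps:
r(m) = -m/7 (r(m) = m*(-⅐) = -m/7)
(r(-13) - 326)² = (-⅐*(-13) - 326)² = (13/7 - 326)² = (-2269/7)² = 5148361/49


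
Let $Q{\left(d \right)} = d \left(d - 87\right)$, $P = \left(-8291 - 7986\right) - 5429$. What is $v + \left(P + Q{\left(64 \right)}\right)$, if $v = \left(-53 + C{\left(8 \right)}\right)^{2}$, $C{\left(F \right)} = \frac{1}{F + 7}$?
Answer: $- \frac{4584614}{225} \approx -20376.0$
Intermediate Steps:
$P = -21706$ ($P = -16277 - 5429 = -21706$)
$C{\left(F \right)} = \frac{1}{7 + F}$
$Q{\left(d \right)} = d \left(-87 + d\right)$
$v = \frac{630436}{225}$ ($v = \left(-53 + \frac{1}{7 + 8}\right)^{2} = \left(-53 + \frac{1}{15}\right)^{2} = \left(- \frac{794}{15}\right)^{2} = \frac{630436}{225} \approx 2801.9$)
$v + \left(P + Q{\left(64 \right)}\right) = \frac{630436}{225} - \left(21706 - 64 \left(-87 + 64\right)\right) = \frac{630436}{225} + \left(-21706 + 64 \left(-23\right)\right) = \frac{630436}{225} - 23178 = - \frac{4584614}{225}$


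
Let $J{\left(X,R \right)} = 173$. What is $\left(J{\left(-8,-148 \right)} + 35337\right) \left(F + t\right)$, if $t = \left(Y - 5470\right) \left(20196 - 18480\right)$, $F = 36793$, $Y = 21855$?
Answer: $999729116030$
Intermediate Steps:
$t = 28116660$ ($t = \left(21855 - 5470\right) \left(20196 - 18480\right) = 16385 \cdot 1716 = 28116660$)
$\left(J{\left(-8,-148 \right)} + 35337\right) \left(F + t\right) = \left(173 + 35337\right) \left(36793 + 28116660\right) = 35510 \cdot 28153453 = 999729116030$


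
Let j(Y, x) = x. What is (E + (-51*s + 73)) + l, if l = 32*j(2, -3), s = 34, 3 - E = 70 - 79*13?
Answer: -797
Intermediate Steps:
E = 960 (E = 3 - (70 - 79*13) = 3 - (70 - 1027) = 3 - 1*(-957) = 3 + 957 = 960)
l = -96 (l = 32*(-3) = -96)
(E + (-51*s + 73)) + l = (960 + (-51*34 + 73)) - 96 = (960 + (-1734 + 73)) - 96 = (960 - 1661) - 96 = -701 - 96 = -797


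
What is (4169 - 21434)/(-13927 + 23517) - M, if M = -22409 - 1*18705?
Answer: 78853199/1918 ≈ 41112.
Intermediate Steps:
M = -41114 (M = -22409 - 18705 = -41114)
(4169 - 21434)/(-13927 + 23517) - M = (4169 - 21434)/(-13927 + 23517) - 1*(-41114) = -17265/9590 + 41114 = -17265*1/9590 + 41114 = -3453/1918 + 41114 = 78853199/1918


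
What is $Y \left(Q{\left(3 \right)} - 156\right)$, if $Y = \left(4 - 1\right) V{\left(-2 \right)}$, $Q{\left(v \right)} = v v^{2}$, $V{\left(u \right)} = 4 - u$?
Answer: $-2322$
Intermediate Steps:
$Q{\left(v \right)} = v^{3}$
$Y = 18$ ($Y = \left(4 - 1\right) \left(4 - -2\right) = 3 \left(4 + 2\right) = 3 \cdot 6 = 18$)
$Y \left(Q{\left(3 \right)} - 156\right) = 18 \left(3^{3} - 156\right) = 18 \left(27 - 156\right) = 18 \left(-129\right) = -2322$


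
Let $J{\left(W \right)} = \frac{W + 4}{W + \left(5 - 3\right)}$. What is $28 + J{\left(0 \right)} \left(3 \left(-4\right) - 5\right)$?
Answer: $-6$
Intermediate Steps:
$J{\left(W \right)} = \frac{4 + W}{2 + W}$ ($J{\left(W \right)} = \frac{4 + W}{W + 2} = \frac{4 + W}{2 + W}$)
$28 + J{\left(0 \right)} \left(3 \left(-4\right) - 5\right) = 28 + \frac{4 + 0}{2 + 0} \left(3 \left(-4\right) - 5\right) = 28 + \frac{1}{2} \cdot 4 \left(-12 - 5\right) = 28 + \frac{1}{2} \cdot 4 \left(-17\right) = 28 + 2 \left(-17\right) = 28 - 34 = -6$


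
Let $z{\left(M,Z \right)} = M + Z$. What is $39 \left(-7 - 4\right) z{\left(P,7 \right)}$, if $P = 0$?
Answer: $-3003$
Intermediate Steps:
$39 \left(-7 - 4\right) z{\left(P,7 \right)} = 39 \left(-7 - 4\right) \left(0 + 7\right) = 39 \left(-11\right) 7 = \left(-429\right) 7 = -3003$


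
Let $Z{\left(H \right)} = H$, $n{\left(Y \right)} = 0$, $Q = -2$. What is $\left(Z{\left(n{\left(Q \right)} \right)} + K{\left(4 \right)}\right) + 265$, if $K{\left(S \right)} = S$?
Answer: $269$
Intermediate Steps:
$\left(Z{\left(n{\left(Q \right)} \right)} + K{\left(4 \right)}\right) + 265 = \left(0 + 4\right) + 265 = 4 + 265 = 269$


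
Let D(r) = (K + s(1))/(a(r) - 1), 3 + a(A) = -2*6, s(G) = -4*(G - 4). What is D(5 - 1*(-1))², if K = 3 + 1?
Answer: 1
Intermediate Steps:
s(G) = 16 - 4*G (s(G) = -4*(-4 + G) = 16 - 4*G)
K = 4
a(A) = -15 (a(A) = -3 - 2*6 = -3 - 12 = -15)
D(r) = -1 (D(r) = (4 + (16 - 4*1))/(-15 - 1) = (4 + (16 - 4))/(-16) = (4 + 12)*(-1/16) = 16*(-1/16) = -1)
D(5 - 1*(-1))² = (-1)² = 1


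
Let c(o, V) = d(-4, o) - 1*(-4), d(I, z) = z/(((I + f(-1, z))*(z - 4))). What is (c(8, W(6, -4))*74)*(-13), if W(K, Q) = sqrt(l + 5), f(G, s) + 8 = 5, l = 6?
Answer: -25012/7 ≈ -3573.1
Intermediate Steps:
f(G, s) = -3 (f(G, s) = -8 + 5 = -3)
d(I, z) = z/((-4 + z)*(-3 + I)) (d(I, z) = z/(((I - 3)*(z - 4))) = z/(((-3 + I)*(-4 + z))) = z/(((-4 + z)*(-3 + I))) = z*(1/((-4 + z)*(-3 + I))) = z/((-4 + z)*(-3 + I)))
W(K, Q) = sqrt(11) (W(K, Q) = sqrt(6 + 5) = sqrt(11))
c(o, V) = 4 + o/(28 - 7*o) (c(o, V) = o/(12 - 4*(-4) - 3*o - 4*o) - 1*(-4) = o/(12 + 16 - 3*o - 4*o) + 4 = o/(28 - 7*o) + 4 = 4 + o/(28 - 7*o))
(c(8, W(6, -4))*74)*(-13) = (((112 - 27*8)/(7*(4 - 1*8)))*74)*(-13) = (((112 - 216)/(7*(4 - 8)))*74)*(-13) = (((1/7)*(-104)/(-4))*74)*(-13) = (((1/7)*(-1/4)*(-104))*74)*(-13) = ((26/7)*74)*(-13) = (1924/7)*(-13) = -25012/7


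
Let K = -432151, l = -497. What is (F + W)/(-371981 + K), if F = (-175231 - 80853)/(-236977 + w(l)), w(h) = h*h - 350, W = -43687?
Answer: 211616809/3892803012 ≈ 0.054361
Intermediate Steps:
w(h) = -350 + h² (w(h) = h² - 350 = -350 + h²)
F = -128042/4841 (F = (-175231 - 80853)/(-236977 + (-350 + (-497)²)) = -256084/(-236977 + (-350 + 247009)) = -256084/(-236977 + 246659) = -256084/9682 = -256084*1/9682 = -128042/4841 ≈ -26.449)
(F + W)/(-371981 + K) = (-128042/4841 - 43687)/(-371981 - 432151) = -211616809/4841/(-804132) = -211616809/4841*(-1/804132) = 211616809/3892803012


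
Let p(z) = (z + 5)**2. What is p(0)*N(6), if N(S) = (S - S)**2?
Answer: 0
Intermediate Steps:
p(z) = (5 + z)**2
N(S) = 0 (N(S) = 0**2 = 0)
p(0)*N(6) = (5 + 0)**2*0 = 5**2*0 = 25*0 = 0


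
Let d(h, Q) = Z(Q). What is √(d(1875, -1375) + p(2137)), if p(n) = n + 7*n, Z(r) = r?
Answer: √15721 ≈ 125.38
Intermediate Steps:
d(h, Q) = Q
p(n) = 8*n
√(d(1875, -1375) + p(2137)) = √(-1375 + 8*2137) = √(-1375 + 17096) = √15721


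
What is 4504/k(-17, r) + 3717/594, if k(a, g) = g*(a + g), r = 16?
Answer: -9083/33 ≈ -275.24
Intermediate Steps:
4504/k(-17, r) + 3717/594 = 4504/((16*(-17 + 16))) + 3717/594 = 4504/((16*(-1))) + 3717*(1/594) = 4504/(-16) + 413/66 = 4504*(-1/16) + 413/66 = -563/2 + 413/66 = -9083/33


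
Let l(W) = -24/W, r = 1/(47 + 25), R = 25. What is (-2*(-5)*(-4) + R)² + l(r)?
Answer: -1503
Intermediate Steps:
r = 1/72 ≈ 0.013889
(-2*(-5)*(-4) + R)² + l(r) = (-2*(-5)*(-4) + 25)² - 24/1/72 = (10*(-4) + 25)² - 24*72 = (-40 + 25)² - 1728 = (-15)² - 1728 = 225 - 1728 = -1503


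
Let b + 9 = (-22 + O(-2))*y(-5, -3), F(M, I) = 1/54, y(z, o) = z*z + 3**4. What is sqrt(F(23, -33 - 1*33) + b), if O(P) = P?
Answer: I*sqrt(827166)/18 ≈ 50.527*I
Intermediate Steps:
y(z, o) = 81 + z**2 (y(z, o) = z**2 + 81 = 81 + z**2)
F(M, I) = 1/54
b = -2553 (b = -9 + (-22 - 2)*(81 + (-5)**2) = -9 - 24*(81 + 25) = -9 - 24*106 = -9 - 2544 = -2553)
sqrt(F(23, -33 - 1*33) + b) = sqrt(1/54 - 2553) = sqrt(-137861/54) = I*sqrt(827166)/18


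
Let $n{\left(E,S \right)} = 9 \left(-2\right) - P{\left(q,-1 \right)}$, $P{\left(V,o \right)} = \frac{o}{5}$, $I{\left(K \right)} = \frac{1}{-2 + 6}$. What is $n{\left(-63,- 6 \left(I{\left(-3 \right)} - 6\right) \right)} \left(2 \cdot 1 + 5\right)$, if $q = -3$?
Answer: $- \frac{623}{5} \approx -124.6$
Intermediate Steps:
$I{\left(K \right)} = \frac{1}{4}$
$P{\left(V,o \right)} = \frac{o}{5}$ ($P{\left(V,o \right)} = o \frac{1}{5} = \frac{o}{5}$)
$n{\left(E,S \right)} = - \frac{89}{5}$ ($n{\left(E,S \right)} = 9 \left(-2\right) - \frac{1}{5} \left(-1\right) = -18 - - \frac{1}{5} = -18 + \frac{1}{5} = - \frac{89}{5}$)
$n{\left(-63,- 6 \left(I{\left(-3 \right)} - 6\right) \right)} \left(2 \cdot 1 + 5\right) = - \frac{89 \left(2 \cdot 1 + 5\right)}{5} = - \frac{89 \left(2 + 5\right)}{5} = \left(- \frac{89}{5}\right) 7 = - \frac{623}{5}$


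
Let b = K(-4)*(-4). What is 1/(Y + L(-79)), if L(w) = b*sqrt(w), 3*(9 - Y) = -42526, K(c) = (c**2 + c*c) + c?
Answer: 18237/259953799 + 144*I*sqrt(79)/259953799 ≈ 7.0155e-5 + 4.9236e-6*I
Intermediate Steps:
K(c) = c + 2*c**2 (K(c) = (c**2 + c**2) + c = 2*c**2 + c = c + 2*c**2)
Y = 42553/3 (Y = 9 - 1/3*(-42526) = 9 + 42526/3 = 42553/3 ≈ 14184.)
b = -112 (b = -4*(1 + 2*(-4))*(-4) = -4*(1 - 8)*(-4) = -4*(-7)*(-4) = 28*(-4) = -112)
L(w) = -112*sqrt(w)
1/(Y + L(-79)) = 1/(42553/3 - 112*I*sqrt(79))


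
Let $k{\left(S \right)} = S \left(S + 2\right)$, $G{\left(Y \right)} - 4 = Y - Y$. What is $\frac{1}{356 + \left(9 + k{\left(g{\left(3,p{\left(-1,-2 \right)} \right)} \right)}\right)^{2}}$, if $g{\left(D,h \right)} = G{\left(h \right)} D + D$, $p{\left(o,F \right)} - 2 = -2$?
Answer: $\frac{1}{70052} \approx 1.4275 \cdot 10^{-5}$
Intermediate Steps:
$G{\left(Y \right)} = 4$ ($G{\left(Y \right)} = 4 + \left(Y - Y\right) = 4 + 0 = 4$)
$p{\left(o,F \right)} = 0$ ($p{\left(o,F \right)} = 2 - 2 = 0$)
$g{\left(D,h \right)} = 5 D$ ($g{\left(D,h \right)} = 4 D + D = 5 D$)
$k{\left(S \right)} = S \left(2 + S\right)$
$\frac{1}{356 + \left(9 + k{\left(g{\left(3,p{\left(-1,-2 \right)} \right)} \right)}\right)^{2}} = \frac{1}{356 + \left(9 + 5 \cdot 3 \left(2 + 5 \cdot 3\right)\right)^{2}} = \frac{1}{356 + \left(9 + 15 \left(2 + 15\right)\right)^{2}} = \frac{1}{356 + \left(9 + 15 \cdot 17\right)^{2}} = \frac{1}{356 + \left(9 + 255\right)^{2}} = \frac{1}{356 + 264^{2}} = \frac{1}{356 + 69696} = \frac{1}{70052}$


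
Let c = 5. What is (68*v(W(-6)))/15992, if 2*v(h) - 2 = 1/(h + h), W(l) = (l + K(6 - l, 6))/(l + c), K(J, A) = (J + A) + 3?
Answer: 1003/239880 ≈ 0.0041813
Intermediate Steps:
K(J, A) = 3 + A + J (K(J, A) = (A + J) + 3 = 3 + A + J)
W(l) = 15/(5 + l) (W(l) = (l + (3 + 6 + (6 - l)))/(l + 5) = (l + (15 - l))/(5 + l) = 15/(5 + l))
v(h) = 1 + 1/(4*h) (v(h) = 1 + 1/(2*(h + h)) = 1 + 1/(2*((2*h))) = 1 + (1/(2*h))/2 = 1 + 1/(4*h))
(68*v(W(-6)))/15992 = (68*((¼ + 15/(5 - 6))/((15/(5 - 6)))))/15992 = (68*((¼ + 15/(-1))/((15/(-1)))))*(1/15992) = (68*((¼ + 15*(-1))/((15*(-1)))))*(1/15992) = (68*((¼ - 15)/(-15)))*(1/15992) = (68*(-1/15*(-59/4)))*(1/15992) = (68*(59/60))*(1/15992) = (1003/15)*(1/15992) = 1003/239880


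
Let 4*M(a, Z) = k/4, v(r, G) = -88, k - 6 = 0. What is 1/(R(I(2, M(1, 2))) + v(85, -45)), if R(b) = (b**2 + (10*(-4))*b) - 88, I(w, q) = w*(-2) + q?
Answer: -64/1143 ≈ -0.055993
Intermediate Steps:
k = 6 (k = 6 + 0 = 6)
M(a, Z) = 3/8 (M(a, Z) = (6/4)/4 = (6*(1/4))/4 = (1/4)*(3/2) = 3/8)
I(w, q) = q - 2*w (I(w, q) = -2*w + q = q - 2*w)
R(b) = -88 + b**2 - 40*b (R(b) = (b**2 - 40*b) - 88 = -88 + b**2 - 40*b)
1/(R(I(2, M(1, 2))) + v(85, -45)) = 1/((-88 + (3/8 - 2*2)**2 - 40*(3/8 - 2*2)) - 88) = 1/((-88 + (3/8 - 4)**2 - 40*(3/8 - 4)) - 88) = 1/((-88 + (-29/8)**2 - 40*(-29/8)) - 88) = 1/((-88 + 841/64 + 145) - 88) = 1/(4489/64 - 88) = 1/(-1143/64) = -64/1143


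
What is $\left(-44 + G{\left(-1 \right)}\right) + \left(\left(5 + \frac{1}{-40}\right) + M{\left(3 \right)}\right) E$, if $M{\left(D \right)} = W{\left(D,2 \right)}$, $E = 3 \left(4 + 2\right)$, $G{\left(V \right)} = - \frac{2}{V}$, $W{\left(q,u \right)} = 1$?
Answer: $\frac{1311}{20} \approx 65.55$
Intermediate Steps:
$E = 18$ ($E = 3 \cdot 6 = 18$)
$M{\left(D \right)} = 1$
$\left(-44 + G{\left(-1 \right)}\right) + \left(\left(5 + \frac{1}{-40}\right) + M{\left(3 \right)}\right) E = \left(-44 - \frac{2}{-1}\right) + \left(\left(5 + \frac{1}{-40}\right) + 1\right) 18 = \left(-44 - -2\right) + \left(\left(5 - \frac{1}{40}\right) + 1\right) 18 = \left(-44 + 2\right) + \left(\frac{199}{40} + 1\right) 18 = -42 + \frac{239}{40} \cdot 18 = -42 + \frac{2151}{20} = \frac{1311}{20}$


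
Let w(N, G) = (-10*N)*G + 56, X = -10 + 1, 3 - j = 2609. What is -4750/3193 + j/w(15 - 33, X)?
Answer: 445979/2496926 ≈ 0.17861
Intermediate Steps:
j = -2606 (j = 3 - 1*2609 = 3 - 2609 = -2606)
X = -9
w(N, G) = 56 - 10*G*N (w(N, G) = -10*G*N + 56 = 56 - 10*G*N)
-4750/3193 + j/w(15 - 33, X) = -4750/3193 - 2606/(56 - 10*(-9)*(15 - 33)) = -4750*1/3193 - 2606/(56 - 10*(-9)*(-18)) = -4750/3193 - 2606/(56 - 1620) = -4750/3193 - 2606/(-1564) = -4750/3193 - 2606*(-1/1564) = -4750/3193 + 1303/782 = 445979/2496926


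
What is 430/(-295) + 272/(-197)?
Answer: -32990/11623 ≈ -2.8383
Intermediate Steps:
430/(-295) + 272/(-197) = 430*(-1/295) + 272*(-1/197) = -86/59 - 272/197 = -32990/11623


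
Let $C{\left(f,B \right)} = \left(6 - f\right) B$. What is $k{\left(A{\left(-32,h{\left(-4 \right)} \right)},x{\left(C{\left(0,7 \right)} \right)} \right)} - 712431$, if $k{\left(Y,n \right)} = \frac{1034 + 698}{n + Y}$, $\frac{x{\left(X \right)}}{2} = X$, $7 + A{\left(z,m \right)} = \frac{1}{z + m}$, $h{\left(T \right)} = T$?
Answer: $- \frac{1974083949}{2771} \approx -7.1241 \cdot 10^{5}$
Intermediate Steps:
$A{\left(z,m \right)} = -7 + \frac{1}{m + z}$ ($A{\left(z,m \right)} = -7 + \frac{1}{z + m} = -7 + \frac{1}{m + z}$)
$C{\left(f,B \right)} = B \left(6 - f\right)$
$x{\left(X \right)} = 2 X$
$k{\left(Y,n \right)} = \frac{1732}{Y + n}$
$k{\left(A{\left(-32,h{\left(-4 \right)} \right)},x{\left(C{\left(0,7 \right)} \right)} \right)} - 712431 = \frac{1732}{\frac{1 - -28 - -224}{-4 - 32} + 2 \cdot 7 \left(6 - 0\right)} - 712431 = \frac{1732}{\frac{1 + 28 + 224}{-36} + 2 \cdot 7 \left(6 + 0\right)} - 712431 = \frac{1732}{\left(- \frac{1}{36}\right) 253 + 2 \cdot 7 \cdot 6} - 712431 = \frac{1732}{- \frac{253}{36} + 2 \cdot 42} - 712431 = \frac{1732}{- \frac{253}{36} + 84} - 712431 = \frac{1732}{\frac{2771}{36}} - 712431 = 1732 \cdot \frac{36}{2771} - 712431 = \frac{62352}{2771} - 712431 = - \frac{1974083949}{2771}$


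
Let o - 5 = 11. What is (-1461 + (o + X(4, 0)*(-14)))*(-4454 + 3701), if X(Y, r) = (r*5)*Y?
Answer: 1088085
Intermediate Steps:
o = 16 (o = 5 + 11 = 16)
X(Y, r) = 5*Y*r (X(Y, r) = (5*r)*Y = 5*Y*r)
(-1461 + (o + X(4, 0)*(-14)))*(-4454 + 3701) = (-1461 + (16 + (5*4*0)*(-14)))*(-4454 + 3701) = (-1461 + (16 + 0*(-14)))*(-753) = (-1461 + (16 + 0))*(-753) = (-1461 + 16)*(-753) = -1445*(-753) = 1088085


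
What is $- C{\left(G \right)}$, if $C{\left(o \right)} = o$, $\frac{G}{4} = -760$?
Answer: $3040$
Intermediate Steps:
$G = -3040$ ($G = 4 \left(-760\right) = -3040$)
$- C{\left(G \right)} = \left(-1\right) \left(-3040\right) = 3040$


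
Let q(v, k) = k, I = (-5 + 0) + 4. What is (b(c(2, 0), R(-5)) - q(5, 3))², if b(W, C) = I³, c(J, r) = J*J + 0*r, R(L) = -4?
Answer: 16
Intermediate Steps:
c(J, r) = J² (c(J, r) = J² + 0 = J²)
I = -1 (I = -5 + 4 = -1)
b(W, C) = -1 (b(W, C) = (-1)³ = -1)
(b(c(2, 0), R(-5)) - q(5, 3))² = (-1 - 1*3)² = (-1 - 3)² = (-4)² = 16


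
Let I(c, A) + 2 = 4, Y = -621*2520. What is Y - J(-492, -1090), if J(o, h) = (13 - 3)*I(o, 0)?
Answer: -1564940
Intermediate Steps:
Y = -1564920
I(c, A) = 2 (I(c, A) = -2 + 4 = 2)
J(o, h) = 20 (J(o, h) = (13 - 3)*2 = 10*2 = 20)
Y - J(-492, -1090) = -1564920 - 1*20 = -1564920 - 20 = -1564940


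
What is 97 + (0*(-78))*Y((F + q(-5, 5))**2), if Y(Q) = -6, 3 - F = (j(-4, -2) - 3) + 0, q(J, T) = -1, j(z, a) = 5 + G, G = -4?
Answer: 97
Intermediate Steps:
j(z, a) = 1 (j(z, a) = 5 - 4 = 1)
F = 5 (F = 3 - ((1 - 3) + 0) = 3 - (-2 + 0) = 3 - 1*(-2) = 3 + 2 = 5)
97 + (0*(-78))*Y((F + q(-5, 5))**2) = 97 + (0*(-78))*(-6) = 97 + 0*(-6) = 97 + 0 = 97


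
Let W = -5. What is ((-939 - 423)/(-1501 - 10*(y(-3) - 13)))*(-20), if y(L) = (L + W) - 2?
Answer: -27240/1271 ≈ -21.432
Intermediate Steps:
y(L) = -7 + L (y(L) = (L - 5) - 2 = (-5 + L) - 2 = -7 + L)
((-939 - 423)/(-1501 - 10*(y(-3) - 13)))*(-20) = ((-939 - 423)/(-1501 - 10*((-7 - 3) - 13)))*(-20) = -1362/(-1501 - 10*(-10 - 13))*(-20) = -1362/(-1501 - 10*(-23))*(-20) = -1362/(-1501 + 230)*(-20) = -1362/(-1271)*(-20) = -1362*(-1/1271)*(-20) = (1362/1271)*(-20) = -27240/1271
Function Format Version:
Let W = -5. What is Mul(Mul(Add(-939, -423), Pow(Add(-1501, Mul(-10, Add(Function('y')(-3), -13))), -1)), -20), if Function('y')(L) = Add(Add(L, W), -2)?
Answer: Rational(-27240, 1271) ≈ -21.432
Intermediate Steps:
Function('y')(L) = Add(-7, L) (Function('y')(L) = Add(Add(L, -5), -2) = Add(Add(-5, L), -2) = Add(-7, L))
Mul(Mul(Add(-939, -423), Pow(Add(-1501, Mul(-10, Add(Function('y')(-3), -13))), -1)), -20) = Mul(Mul(Add(-939, -423), Pow(Add(-1501, Mul(-10, Add(Add(-7, -3), -13))), -1)), -20) = Mul(Mul(-1362, Pow(Add(-1501, Mul(-10, Add(-10, -13))), -1)), -20) = Mul(Mul(-1362, Pow(Add(-1501, Mul(-10, -23)), -1)), -20) = Mul(Mul(-1362, Pow(Add(-1501, 230), -1)), -20) = Mul(Mul(-1362, Pow(-1271, -1)), -20) = Mul(Mul(-1362, Rational(-1, 1271)), -20) = Mul(Rational(1362, 1271), -20) = Rational(-27240, 1271)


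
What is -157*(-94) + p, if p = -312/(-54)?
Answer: 132874/9 ≈ 14764.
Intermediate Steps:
p = 52/9 (p = -312*(-1/54) = 52/9 ≈ 5.7778)
-157*(-94) + p = -157*(-94) + 52/9 = 14758 + 52/9 = 132874/9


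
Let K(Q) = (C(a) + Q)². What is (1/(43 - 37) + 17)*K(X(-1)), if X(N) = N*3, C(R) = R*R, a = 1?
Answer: 206/3 ≈ 68.667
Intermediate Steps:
C(R) = R²
X(N) = 3*N
K(Q) = (1 + Q)² (K(Q) = (1² + Q)² = (1 + Q)²)
(1/(43 - 37) + 17)*K(X(-1)) = (1/(43 - 37) + 17)*(1 + 3*(-1))² = (1/6 + 17)*(1 - 3)² = (⅙ + 17)*(-2)² = (103/6)*4 = 206/3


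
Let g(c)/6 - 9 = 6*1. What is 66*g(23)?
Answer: 5940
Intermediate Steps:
g(c) = 90 (g(c) = 54 + 6*(6*1) = 54 + 6*6 = 54 + 36 = 90)
66*g(23) = 66*90 = 5940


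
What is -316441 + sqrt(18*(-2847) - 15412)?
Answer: -316441 + I*sqrt(66658) ≈ -3.1644e+5 + 258.18*I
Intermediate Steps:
-316441 + sqrt(18*(-2847) - 15412) = -316441 + sqrt(-51246 - 15412) = -316441 + sqrt(-66658) = -316441 + I*sqrt(66658)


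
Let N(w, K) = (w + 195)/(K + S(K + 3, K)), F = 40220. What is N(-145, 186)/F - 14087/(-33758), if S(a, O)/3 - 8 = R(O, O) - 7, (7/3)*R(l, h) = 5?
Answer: 38754603941/92869878384 ≈ 0.41730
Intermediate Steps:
R(l, h) = 15/7 (R(l, h) = (3/7)*5 = 15/7)
S(a, O) = 66/7 (S(a, O) = 24 + 3*(15/7 - 7) = 24 + 3*(-34/7) = 24 - 102/7 = 66/7)
N(w, K) = (195 + w)/(66/7 + K) (N(w, K) = (w + 195)/(K + 66/7) = (195 + w)/(66/7 + K))
N(-145, 186)/F - 14087/(-33758) = (7*(195 - 145)/(66 + 7*186))/40220 - 14087/(-33758) = (7*50/(66 + 1302))*(1/40220) - 14087*(-1/33758) = (7*50/1368)*(1/40220) + 14087/33758 = (7*(1/1368)*50)*(1/40220) + 14087/33758 = (175/684)*(1/40220) + 14087/33758 = 35/5502096 + 14087/33758 = 38754603941/92869878384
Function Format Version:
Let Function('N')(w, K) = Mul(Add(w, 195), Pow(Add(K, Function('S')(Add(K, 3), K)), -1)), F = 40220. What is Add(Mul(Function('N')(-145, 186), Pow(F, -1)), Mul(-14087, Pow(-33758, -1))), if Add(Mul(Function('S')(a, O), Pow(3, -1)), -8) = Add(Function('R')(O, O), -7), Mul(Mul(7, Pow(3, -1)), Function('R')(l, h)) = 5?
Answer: Rational(38754603941, 92869878384) ≈ 0.41730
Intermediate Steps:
Function('R')(l, h) = Rational(15, 7) (Function('R')(l, h) = Mul(Rational(3, 7), 5) = Rational(15, 7))
Function('S')(a, O) = Rational(66, 7) (Function('S')(a, O) = Add(24, Mul(3, Add(Rational(15, 7), -7))) = Add(24, Mul(3, Rational(-34, 7))) = Add(24, Rational(-102, 7)) = Rational(66, 7))
Function('N')(w, K) = Mul(Pow(Add(Rational(66, 7), K), -1), Add(195, w)) (Function('N')(w, K) = Mul(Add(w, 195), Pow(Add(K, Rational(66, 7)), -1)) = Mul(Add(195, w), Pow(Add(Rational(66, 7), K), -1)) = Mul(Pow(Add(Rational(66, 7), K), -1), Add(195, w)))
Add(Mul(Function('N')(-145, 186), Pow(F, -1)), Mul(-14087, Pow(-33758, -1))) = Add(Mul(Mul(7, Pow(Add(66, Mul(7, 186)), -1), Add(195, -145)), Pow(40220, -1)), Mul(-14087, Pow(-33758, -1))) = Add(Mul(Mul(7, Pow(Add(66, 1302), -1), 50), Rational(1, 40220)), Mul(-14087, Rational(-1, 33758))) = Add(Mul(Mul(7, Pow(1368, -1), 50), Rational(1, 40220)), Rational(14087, 33758)) = Add(Mul(Mul(7, Rational(1, 1368), 50), Rational(1, 40220)), Rational(14087, 33758)) = Add(Mul(Rational(175, 684), Rational(1, 40220)), Rational(14087, 33758)) = Add(Rational(35, 5502096), Rational(14087, 33758)) = Rational(38754603941, 92869878384)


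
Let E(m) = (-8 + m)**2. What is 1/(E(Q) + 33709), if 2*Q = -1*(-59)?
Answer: 4/136685 ≈ 2.9264e-5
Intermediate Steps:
Q = 59/2 (Q = (-1*(-59))/2 = (1/2)*59 = 59/2 ≈ 29.500)
1/(E(Q) + 33709) = 1/((-8 + 59/2)**2 + 33709) = 1/((43/2)**2 + 33709) = 1/(1849/4 + 33709) = 1/(136685/4) = 4/136685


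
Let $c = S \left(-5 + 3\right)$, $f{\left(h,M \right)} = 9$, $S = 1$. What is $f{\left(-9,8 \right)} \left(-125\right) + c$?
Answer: $-1127$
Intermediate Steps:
$c = -2$ ($c = 1 \left(-5 + 3\right) = 1 \left(-2\right) = -2$)
$f{\left(-9,8 \right)} \left(-125\right) + c = 9 \left(-125\right) - 2 = -1125 - 2 = -1127$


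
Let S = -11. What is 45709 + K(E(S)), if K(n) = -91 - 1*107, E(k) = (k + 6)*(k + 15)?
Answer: 45511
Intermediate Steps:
E(k) = (6 + k)*(15 + k)
K(n) = -198 (K(n) = -91 - 107 = -198)
45709 + K(E(S)) = 45709 - 198 = 45511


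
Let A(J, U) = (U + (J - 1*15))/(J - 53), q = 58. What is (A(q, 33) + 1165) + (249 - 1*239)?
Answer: 5951/5 ≈ 1190.2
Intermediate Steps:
A(J, U) = (-15 + J + U)/(-53 + J) (A(J, U) = (U + (J - 15))/(-53 + J) = (U + (-15 + J))/(-53 + J) = (-15 + J + U)/(-53 + J))
(A(q, 33) + 1165) + (249 - 1*239) = ((-15 + 58 + 33)/(-53 + 58) + 1165) + (249 - 1*239) = (76/5 + 1165) + (249 - 239) = ((⅕)*76 + 1165) + 10 = (76/5 + 1165) + 10 = 5901/5 + 10 = 5951/5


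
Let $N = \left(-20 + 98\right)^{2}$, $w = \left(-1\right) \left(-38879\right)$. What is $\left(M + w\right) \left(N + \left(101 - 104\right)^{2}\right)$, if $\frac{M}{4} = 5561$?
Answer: $372422439$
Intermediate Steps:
$M = 22244$ ($M = 4 \cdot 5561 = 22244$)
$w = 38879$
$N = 6084$ ($N = 78^{2} = 6084$)
$\left(M + w\right) \left(N + \left(101 - 104\right)^{2}\right) = \left(22244 + 38879\right) \left(6084 + \left(101 - 104\right)^{2}\right) = 61123 \left(6084 + \left(-3\right)^{2}\right) = 61123 \left(6084 + 9\right) = 61123 \cdot 6093 = 372422439$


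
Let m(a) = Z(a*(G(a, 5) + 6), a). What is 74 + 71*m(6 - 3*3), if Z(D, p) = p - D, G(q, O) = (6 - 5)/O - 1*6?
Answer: -482/5 ≈ -96.400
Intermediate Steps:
G(q, O) = -6 + 1/O (G(q, O) = 1/O - 6 = -6 + 1/O)
m(a) = 4*a/5 (m(a) = a - a*((-6 + 1/5) + 6) = a - a*(-29/5 + 6) = a - a/5 = 4*a/5)
74 + 71*m(6 - 3*3) = 74 + 71*(4*(6 - 3*3)/5) = 74 + 71*(4*(6 - 9)/5) = 74 + 71*((4/5)*(-3)) = 74 + 71*(-12/5) = 74 - 852/5 = -482/5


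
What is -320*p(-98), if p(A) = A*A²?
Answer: 301181440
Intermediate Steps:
p(A) = A³
-320*p(-98) = -320*(-98)³ = -320*(-941192) = 301181440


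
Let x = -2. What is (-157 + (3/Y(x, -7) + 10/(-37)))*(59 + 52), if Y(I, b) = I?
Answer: -35247/2 ≈ -17624.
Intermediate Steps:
(-157 + (3/Y(x, -7) + 10/(-37)))*(59 + 52) = (-157 + (3/(-2) + 10/(-37)))*(59 + 52) = (-157 + (3*(-½) + 10*(-1/37)))*111 = (-157 + (-3/2 - 10/37))*111 = (-157 - 131/74)*111 = -11749/74*111 = -35247/2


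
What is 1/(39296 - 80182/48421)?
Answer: 48421/1902671434 ≈ 2.5449e-5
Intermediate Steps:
1/(39296 - 80182/48421) = 1/(1902671434/48421) = 48421/1902671434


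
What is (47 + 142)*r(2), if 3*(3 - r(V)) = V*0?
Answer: 567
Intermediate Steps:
r(V) = 3 (r(V) = 3 - V*0/3 = 3 - ⅓*0 = 3 + 0 = 3)
(47 + 142)*r(2) = (47 + 142)*3 = 189*3 = 567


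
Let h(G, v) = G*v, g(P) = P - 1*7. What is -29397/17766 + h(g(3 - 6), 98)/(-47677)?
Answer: -192163/117594 ≈ -1.6341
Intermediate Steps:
g(P) = -7 + P (g(P) = P - 7 = -7 + P)
-29397/17766 + h(g(3 - 6), 98)/(-47677) = -29397/17766 + ((-7 + (3 - 6))*98)/(-47677) = -29397*1/17766 + ((-7 - 3)*98)*(-1/47677) = -9799/5922 - 10*98*(-1/47677) = -9799/5922 - 980*(-1/47677) = -9799/5922 + 20/973 = -192163/117594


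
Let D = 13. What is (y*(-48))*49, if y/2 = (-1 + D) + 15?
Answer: -127008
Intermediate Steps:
y = 54 (y = 2*((-1 + 13) + 15) = 2*(12 + 15) = 2*27 = 54)
(y*(-48))*49 = (54*(-48))*49 = -2592*49 = -127008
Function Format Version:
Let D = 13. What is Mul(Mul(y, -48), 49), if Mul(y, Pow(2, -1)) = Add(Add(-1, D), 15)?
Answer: -127008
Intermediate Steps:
y = 54 (y = Mul(2, Add(Add(-1, 13), 15)) = Mul(2, Add(12, 15)) = Mul(2, 27) = 54)
Mul(Mul(y, -48), 49) = Mul(Mul(54, -48), 49) = Mul(-2592, 49) = -127008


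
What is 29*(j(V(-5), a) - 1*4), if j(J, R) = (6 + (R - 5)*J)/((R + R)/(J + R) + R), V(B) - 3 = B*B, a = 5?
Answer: -14558/175 ≈ -83.189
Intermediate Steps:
V(B) = 3 + B**2 (V(B) = 3 + B*B = 3 + B**2)
j(J, R) = (6 + J*(-5 + R))/(R + 2*R/(J + R)) (j(J, R) = (6 + (-5 + R)*J)/((2*R)/(J + R) + R) = (6 + J*(-5 + R))/(2*R/(J + R) + R) = (6 + J*(-5 + R))/(R + 2*R/(J + R)))
29*(j(V(-5), a) - 1*4) = 29*((-5*(3 + (-5)**2)**2 + 6*(3 + (-5)**2) + 6*5 + (3 + (-5)**2)*5**2 + 5*(3 + (-5)**2)**2 - 5*(3 + (-5)**2)*5)/(5*(2 + (3 + (-5)**2) + 5)) - 1*4) = 29*((-5*(3 + 25)**2 + 6*(3 + 25) + 30 + (3 + 25)*25 + 5*(3 + 25)**2 - 5*(3 + 25)*5)/(5*(2 + (3 + 25) + 5)) - 4) = 29*((-5*28**2 + 6*28 + 30 + 28*25 + 5*28**2 - 5*28*5)/(5*(2 + 28 + 5)) - 4) = 29*((1/5)*(-5*784 + 168 + 30 + 700 + 5*784 - 700)/35 - 4) = 29*((1/5)*(1/35)*(-3920 + 168 + 30 + 700 + 3920 - 700) - 4) = 29*((1/5)*(1/35)*198 - 4) = 29*(198/175 - 4) = 29*(-502/175) = -14558/175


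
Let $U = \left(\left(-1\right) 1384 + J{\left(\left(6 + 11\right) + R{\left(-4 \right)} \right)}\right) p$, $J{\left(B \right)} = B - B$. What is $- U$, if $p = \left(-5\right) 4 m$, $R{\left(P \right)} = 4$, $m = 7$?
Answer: $-193760$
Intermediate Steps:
$p = -140$ ($p = \left(-5\right) 4 \cdot 7 = \left(-20\right) 7 = -140$)
$J{\left(B \right)} = 0$
$U = 193760$ ($U = \left(\left(-1\right) 1384 + 0\right) \left(-140\right) = \left(-1384 + 0\right) \left(-140\right) = \left(-1384\right) \left(-140\right) = 193760$)
$- U = \left(-1\right) 193760 = -193760$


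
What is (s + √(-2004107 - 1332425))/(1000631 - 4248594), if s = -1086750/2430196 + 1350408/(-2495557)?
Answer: 2996901344859/9848948649201503318 - 2*I*√834133/3247963 ≈ 3.0429e-7 - 0.00056239*I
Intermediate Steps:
s = -2996901344859/3032346319586 (s = -1086750*1/2430196 + 1350408*(-1/2495557) = -543375/1215098 - 1350408/2495557 = -2996901344859/3032346319586 ≈ -0.98831)
(s + √(-2004107 - 1332425))/(1000631 - 4248594) = (-2996901344859/3032346319586 + √(-2004107 - 1332425))/(1000631 - 4248594) = (-2996901344859/3032346319586 + √(-3336532))/(-3247963) = (-2996901344859/3032346319586 + 2*I*√834133)*(-1/3247963) = 2996901344859/9848948649201503318 - 2*I*√834133/3247963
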